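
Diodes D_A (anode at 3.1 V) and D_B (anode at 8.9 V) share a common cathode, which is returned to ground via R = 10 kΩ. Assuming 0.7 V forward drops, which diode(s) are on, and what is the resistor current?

Assume both conduct. Then node N would need to be at both 3.1−0.7 = 2.4 V and 8.9−0.7 = 8.2 V, which is impossible.
Assume only D_B conducts: V_N = 8.9 − 0.7 = 8.2 V, so I_R = 8.2/10 = 0.82 mA.
Check D_A: its anode-to-cathode voltage is 3.1 − 8.2 = -5.1 V < 0.7 V, so it is off. The assumption is consistent.

Only D_B conducts; I_R ≈ 0.82 mA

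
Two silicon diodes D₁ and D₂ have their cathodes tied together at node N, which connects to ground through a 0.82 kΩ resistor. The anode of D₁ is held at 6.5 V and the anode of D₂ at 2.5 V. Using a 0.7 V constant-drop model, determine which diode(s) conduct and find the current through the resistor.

Assume both conduct. Then node N would need to be at both 6.5−0.7 = 5.8 V and 2.5−0.7 = 1.8 V, which is impossible.
Assume only D₁ conducts: V_N = 6.5 − 0.7 = 5.8 V, so I_R = 5.8/0.82 = 7.07 mA.
Check D₂: its anode-to-cathode voltage is 2.5 − 5.8 = -3.3 V < 0.7 V, so it is off. The assumption is consistent.

Only D₁ conducts; I_R ≈ 7.1 mA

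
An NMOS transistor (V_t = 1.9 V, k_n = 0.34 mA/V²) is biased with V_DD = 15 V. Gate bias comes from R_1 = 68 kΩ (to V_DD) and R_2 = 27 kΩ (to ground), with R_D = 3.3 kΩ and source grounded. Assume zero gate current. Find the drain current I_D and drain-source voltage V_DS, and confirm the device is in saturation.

V_G = V_DD·R_2/(R_1+R_2) = 15×27/95 = 4.26 V. With the source grounded, V_GS = V_G = 4.26 V.
Assume saturation: I_D = (k_n/2)(V_GS − V_t)² = (0.34/2)×(4.26 − 1.9)² = 0.17×2.36² = 0.949 mA.
V_DS = V_DD − I_D·R_D = 15 − 0.949×3.3 = 11.9 V.
Saturation requires V_DS ≥ V_GS − V_t = 2.36 V; 11.9 ≥ 2.36 ✓.

I_D ≈ 0.95 mA, V_DS ≈ 12 V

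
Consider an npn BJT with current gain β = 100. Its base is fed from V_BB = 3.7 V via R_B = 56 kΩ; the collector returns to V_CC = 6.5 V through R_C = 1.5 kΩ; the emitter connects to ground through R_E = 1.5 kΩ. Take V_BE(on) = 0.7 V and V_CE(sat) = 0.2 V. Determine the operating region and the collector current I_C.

Assume active. Base-emitter loop: I_B = (V_BB − V_BE)/(R_B + (β+1)R_E) = (3.7 − 0.7)/(56 + 101×1.5) = 0.0145 mA.
I_C = β·I_B = 100×0.0145 = 1.45 mA.
V_CE = V_CC − I_C·R_C − I_E·R_E = 6.5 − 1.45×1.5 − 1.46×1.5 = 2.14 V > V_CE(sat), so the active-region assumption holds.

active; I_C ≈ 1.4 mA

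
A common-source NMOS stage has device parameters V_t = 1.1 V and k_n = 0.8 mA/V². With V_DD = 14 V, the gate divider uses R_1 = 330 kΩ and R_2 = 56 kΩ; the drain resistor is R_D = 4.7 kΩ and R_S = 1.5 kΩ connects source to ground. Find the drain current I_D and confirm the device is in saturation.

I_D ≈ 0.18 mA

V_G = V_DD·R_2/(R_1+R_2) = 14×56/386 = 2.03 V.
Assume saturation: I_D = (k_n/2)(V_GS − V_t)² with V_GS = V_G − I_D·R_S = 2.03 − 1.5·I_D.
Substituting gives 0.9·I_D² − 2.12·I_D + 0.347 = 0, with roots I_D = 0.177 or 2.18 mA.
The root I_D = 2.18 mA gives V_GS = -1.23 V ≤ V_t, so take I_D = 0.177 mA.
Then V_GS = 1.77 V and V_DS = V_DD − I_D(R_D+R_S) = 14 − 0.177×6.2 = 12.9 V.
Saturation requires V_DS ≥ V_GS − V_t = 0.665 V; 12.9 ≥ 0.665 ✓.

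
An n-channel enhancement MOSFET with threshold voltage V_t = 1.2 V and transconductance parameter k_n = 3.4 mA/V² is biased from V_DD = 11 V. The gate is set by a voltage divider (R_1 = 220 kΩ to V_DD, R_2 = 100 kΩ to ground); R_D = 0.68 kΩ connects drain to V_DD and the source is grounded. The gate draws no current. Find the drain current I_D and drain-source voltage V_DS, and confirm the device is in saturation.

V_G = V_DD·R_2/(R_1+R_2) = 11×100/320 = 3.44 V. With the source grounded, V_GS = V_G = 3.44 V.
Assume saturation: I_D = (k_n/2)(V_GS − V_t)² = (3.4/2)×(3.44 − 1.2)² = 1.7×2.24² = 8.51 mA.
V_DS = V_DD − I_D·R_D = 11 − 8.51×0.68 = 5.21 V.
Saturation requires V_DS ≥ V_GS − V_t = 2.24 V; 5.21 ≥ 2.24 ✓.

I_D ≈ 8.5 mA, V_DS ≈ 5.2 V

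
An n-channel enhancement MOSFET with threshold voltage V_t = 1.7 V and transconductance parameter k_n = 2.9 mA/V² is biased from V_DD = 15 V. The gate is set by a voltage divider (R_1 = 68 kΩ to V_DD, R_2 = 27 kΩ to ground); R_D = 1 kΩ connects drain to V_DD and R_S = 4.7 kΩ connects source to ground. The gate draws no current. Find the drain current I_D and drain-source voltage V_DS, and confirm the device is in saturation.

I_D ≈ 0.43 mA, V_DS ≈ 13 V

V_G = V_DD·R_2/(R_1+R_2) = 15×27/95 = 4.26 V.
Assume saturation: I_D = (k_n/2)(V_GS − V_t)² with V_GS = V_G − I_D·R_S = 4.26 − 4.7·I_D.
Substituting gives 32·I_D² − 35.9·I_D + 9.53 = 0, with roots I_D = 0.43 or 0.692 mA.
The root I_D = 0.692 mA gives V_GS = 1.01 V ≤ V_t, so take I_D = 0.43 mA.
Then V_GS = 2.24 V and V_DS = V_DD − I_D(R_D+R_S) = 15 − 0.43×5.7 = 12.6 V.
Saturation requires V_DS ≥ V_GS − V_t = 0.544 V; 12.6 ≥ 0.544 ✓.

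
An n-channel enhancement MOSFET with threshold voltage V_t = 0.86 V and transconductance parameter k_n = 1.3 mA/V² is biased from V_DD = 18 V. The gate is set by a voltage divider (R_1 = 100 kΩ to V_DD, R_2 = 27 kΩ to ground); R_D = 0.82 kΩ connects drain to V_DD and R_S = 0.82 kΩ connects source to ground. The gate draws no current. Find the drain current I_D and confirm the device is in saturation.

V_G = V_DD·R_2/(R_1+R_2) = 18×27/127 = 3.83 V.
Assume saturation: I_D = (k_n/2)(V_GS − V_t)² with V_GS = V_G − I_D·R_S = 3.83 − 0.82·I_D.
Substituting gives 0.437·I_D² − 4.16·I_D + 5.72 = 0, with roots I_D = 1.67 or 7.86 mA.
The root I_D = 7.86 mA gives V_GS = -2.62 V ≤ V_t, so take I_D = 1.67 mA.
Then V_GS = 2.46 V and V_DS = V_DD − I_D(R_D+R_S) = 18 − 1.67×1.64 = 15.3 V.
Saturation requires V_DS ≥ V_GS − V_t = 1.6 V; 15.3 ≥ 1.6 ✓.

I_D ≈ 1.7 mA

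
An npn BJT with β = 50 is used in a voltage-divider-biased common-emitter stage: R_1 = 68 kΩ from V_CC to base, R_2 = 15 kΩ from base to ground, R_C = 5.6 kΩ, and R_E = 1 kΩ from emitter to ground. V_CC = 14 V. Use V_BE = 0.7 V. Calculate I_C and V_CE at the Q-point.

Thevenize the base divider: V_Th = V_CC·R_2/(R_1+R_2) = 14×15/83 = 2.53 V, R_Th = R_1‖R_2 = 12.3 kΩ.
Base-emitter loop: V_Th = I_B·R_Th + V_BE + (β+1)I_B·R_E, so I_B = (2.53 − 0.7) / (12.3 + 51×1) = 0.0289 mA.
I_C = β·I_B = 50×0.0289 = 1.45 mA, and I_E = (β+1)I_B = 1.47 mA.
V_CE = V_CC − I_C·R_C − I_E·R_E = 14 − 1.45×5.6 − 1.47×1 = 4.43 V.
V_CE = 4.43 V > 0.2 V confirms active-region operation.

I_C ≈ 1.4 mA, V_CE ≈ 4.4 V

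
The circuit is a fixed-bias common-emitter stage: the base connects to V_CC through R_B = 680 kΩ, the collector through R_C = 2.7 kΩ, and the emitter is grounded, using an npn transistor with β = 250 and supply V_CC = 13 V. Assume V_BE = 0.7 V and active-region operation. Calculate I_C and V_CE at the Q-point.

Base loop: V_CC = I_B·R_B + V_BE, so I_B = (13 − 0.7)/680 kΩ = 0.0181 mA.
In the active region I_C = β·I_B = 250 × 0.0181 = 4.52 mA.
Collector loop: V_CE = V_CC − I_C·R_C = 13 − 4.52×2.7 = 0.79 V.
Since V_CE = 0.79 V > V_CE(sat) ≈ 0.2 V, the transistor is in the active region as assumed.

I_C ≈ 4.5 mA, V_CE ≈ 0.79 V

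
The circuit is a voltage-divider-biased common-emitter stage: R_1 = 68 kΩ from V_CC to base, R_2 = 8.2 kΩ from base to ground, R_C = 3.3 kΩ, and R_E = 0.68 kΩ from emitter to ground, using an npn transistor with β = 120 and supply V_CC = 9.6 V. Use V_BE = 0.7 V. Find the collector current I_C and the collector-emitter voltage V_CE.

Thevenize the base divider: V_Th = V_CC·R_2/(R_1+R_2) = 9.6×8.2/76.2 = 1.03 V, R_Th = R_1‖R_2 = 7.32 kΩ.
Base-emitter loop: V_Th = I_B·R_Th + V_BE + (β+1)I_B·R_E, so I_B = (1.03 − 0.7) / (7.32 + 121×0.68) = 0.00372 mA.
I_C = β·I_B = 120×0.00372 = 0.446 mA, and I_E = (β+1)I_B = 0.45 mA.
V_CE = V_CC − I_C·R_C − I_E·R_E = 9.6 − 0.446×3.3 − 0.45×0.68 = 7.82 V.
V_CE = 7.82 V > 0.2 V confirms active-region operation.

I_C ≈ 0.45 mA, V_CE ≈ 7.8 V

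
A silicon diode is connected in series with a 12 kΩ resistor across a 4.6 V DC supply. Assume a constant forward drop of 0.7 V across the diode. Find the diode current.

I ≈ 0.32 mA

KVL around the loop: 4.6 = V_D + I·R = 0.7 + I × 12 kΩ.
So I = (4.6 − 0.7) / 12 kΩ = 3.9 / 12 = 0.325 mA.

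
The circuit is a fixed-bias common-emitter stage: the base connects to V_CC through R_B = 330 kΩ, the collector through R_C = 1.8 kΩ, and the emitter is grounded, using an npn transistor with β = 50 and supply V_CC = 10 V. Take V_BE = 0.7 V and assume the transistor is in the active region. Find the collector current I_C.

I_C ≈ 1.4 mA

Base loop: V_CC = I_B·R_B + V_BE, so I_B = (10 − 0.7)/330 kΩ = 0.0282 mA.
In the active region I_C = β·I_B = 50 × 0.0282 = 1.41 mA.
Collector loop: V_CE = V_CC − I_C·R_C = 10 − 1.41×1.8 = 7.46 V.
Since V_CE = 7.46 V > V_CE(sat) ≈ 0.2 V, the transistor is in the active region as assumed.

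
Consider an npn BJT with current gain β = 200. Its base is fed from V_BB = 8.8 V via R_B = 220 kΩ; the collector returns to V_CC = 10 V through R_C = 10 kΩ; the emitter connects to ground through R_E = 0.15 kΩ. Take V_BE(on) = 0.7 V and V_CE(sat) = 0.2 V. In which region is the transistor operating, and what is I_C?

saturation; I_C ≈ 0.96 mA

Assume active: I_B = (8.8 − 0.7)/(220 + 201×0.15) = 0.0324 mA, I_C = β·I_B = 6.48 mA.
Then V_CE = 10 − 6.48×10 − 6.51×0.15 = -55.7 V < 0.2 V — the active assumption fails.
Re-solve with V_CE = 0.2 V. KCL at the emitter: V_E/R_E = (V_BB−0.7−V_E)/R_B + (V_CC−0.2−V_E)/R_C, giving V_E = 0.15 V.
I_C = (V_CC − 0.2 − V_E)/R_C = (9.8 − 0.15)/10 = 0.965 mA.
Check: I_B = (8.1 − 0.15)/220 = 0.0361 mA, and β·I_B = 7.23 mA > I_C, confirming saturation.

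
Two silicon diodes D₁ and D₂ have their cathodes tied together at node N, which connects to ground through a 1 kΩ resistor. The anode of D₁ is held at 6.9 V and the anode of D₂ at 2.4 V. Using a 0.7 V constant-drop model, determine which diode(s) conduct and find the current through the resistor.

Only D₁ conducts; I_R ≈ 6.2 mA

Assume both conduct. Then node N would need to be at both 6.9−0.7 = 6.2 V and 2.4−0.7 = 1.7 V, which is impossible.
Assume only D₁ conducts: V_N = 6.9 − 0.7 = 6.2 V, so I_R = 6.2/1 = 6.2 mA.
Check D₂: its anode-to-cathode voltage is 2.4 − 6.2 = -3.8 V < 0.7 V, so it is off. The assumption is consistent.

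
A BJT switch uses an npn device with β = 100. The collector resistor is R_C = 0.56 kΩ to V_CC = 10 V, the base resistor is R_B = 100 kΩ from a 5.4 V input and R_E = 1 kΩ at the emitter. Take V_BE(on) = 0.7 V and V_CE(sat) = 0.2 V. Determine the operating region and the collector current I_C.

active; I_C ≈ 2.3 mA

Assume active. Base-emitter loop: I_B = (V_BB − V_BE)/(R_B + (β+1)R_E) = (5.4 − 0.7)/(100 + 101×1) = 0.0234 mA.
I_C = β·I_B = 100×0.0234 = 2.34 mA.
V_CE = V_CC − I_C·R_C − I_E·R_E = 10 − 2.34×0.56 − 2.36×1 = 6.33 V > V_CE(sat), so the active-region assumption holds.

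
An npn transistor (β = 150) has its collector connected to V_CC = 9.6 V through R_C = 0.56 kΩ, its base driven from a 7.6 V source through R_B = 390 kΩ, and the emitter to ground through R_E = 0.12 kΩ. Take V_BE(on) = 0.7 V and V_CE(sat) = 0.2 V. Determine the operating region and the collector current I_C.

Assume active. Base-emitter loop: I_B = (V_BB − V_BE)/(R_B + (β+1)R_E) = (7.6 − 0.7)/(390 + 151×0.12) = 0.0169 mA.
I_C = β·I_B = 150×0.0169 = 2.54 mA.
V_CE = V_CC − I_C·R_C − I_E·R_E = 9.6 − 2.54×0.56 − 2.55×0.12 = 7.87 V > V_CE(sat), so the active-region assumption holds.

active; I_C ≈ 2.5 mA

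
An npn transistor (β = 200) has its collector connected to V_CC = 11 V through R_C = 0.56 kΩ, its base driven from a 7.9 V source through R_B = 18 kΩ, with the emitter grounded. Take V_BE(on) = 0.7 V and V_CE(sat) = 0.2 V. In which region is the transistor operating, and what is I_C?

saturation; I_C ≈ 19 mA

Assume active: I_B = (7.9 − 0.7)/18 = 0.4 mA, giving I_C = β·I_B = 80 mA.
But then V_CE = 11 − 80×0.56 = -33.8 V < V_CE(sat) = 0.2 V — impossible in the active region.
So the transistor is saturated. With V_CE = 0.2 V, I_C = (V_CC − 0.2)/R_C = 10.8/0.56 = 19.3 mA.
Check: β·I_B = 80 mA > I_C = 19.3 mA, confirming saturation.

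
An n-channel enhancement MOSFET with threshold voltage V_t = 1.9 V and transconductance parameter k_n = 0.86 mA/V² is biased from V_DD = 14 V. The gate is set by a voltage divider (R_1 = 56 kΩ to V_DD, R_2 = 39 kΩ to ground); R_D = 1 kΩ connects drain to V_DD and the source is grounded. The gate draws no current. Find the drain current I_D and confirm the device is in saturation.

I_D ≈ 6.4 mA

V_G = V_DD·R_2/(R_1+R_2) = 14×39/95 = 5.75 V. With the source grounded, V_GS = V_G = 5.75 V.
Assume saturation: I_D = (k_n/2)(V_GS − V_t)² = (0.86/2)×(5.75 − 1.9)² = 0.43×3.85² = 6.36 mA.
V_DS = V_DD − I_D·R_D = 14 − 6.36×1 = 7.64 V.
Saturation requires V_DS ≥ V_GS − V_t = 3.85 V; 7.64 ≥ 3.85 ✓.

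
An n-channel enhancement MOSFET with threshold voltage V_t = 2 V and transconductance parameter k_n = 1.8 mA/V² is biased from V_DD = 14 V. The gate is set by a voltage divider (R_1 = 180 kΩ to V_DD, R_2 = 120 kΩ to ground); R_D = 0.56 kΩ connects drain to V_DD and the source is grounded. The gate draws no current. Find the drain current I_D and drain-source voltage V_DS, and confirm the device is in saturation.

I_D ≈ 12 mA, V_DS ≈ 7.5 V

V_G = V_DD·R_2/(R_1+R_2) = 14×120/300 = 5.6 V. With the source grounded, V_GS = V_G = 5.6 V.
Assume saturation: I_D = (k_n/2)(V_GS − V_t)² = (1.8/2)×(5.6 − 2)² = 0.9×3.6² = 11.7 mA.
V_DS = V_DD − I_D·R_D = 14 − 11.7×0.56 = 7.47 V.
Saturation requires V_DS ≥ V_GS − V_t = 3.6 V; 7.47 ≥ 3.6 ✓.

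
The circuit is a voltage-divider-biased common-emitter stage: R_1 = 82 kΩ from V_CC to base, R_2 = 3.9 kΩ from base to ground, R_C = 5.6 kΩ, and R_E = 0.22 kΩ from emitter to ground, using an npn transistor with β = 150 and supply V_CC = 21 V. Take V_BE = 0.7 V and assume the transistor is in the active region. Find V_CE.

Thevenize the base divider: V_Th = V_CC·R_2/(R_1+R_2) = 21×3.9/85.9 = 0.953 V, R_Th = R_1‖R_2 = 3.72 kΩ.
Base-emitter loop: V_Th = I_B·R_Th + V_BE + (β+1)I_B·R_E, so I_B = (0.953 − 0.7) / (3.72 + 151×0.22) = 0.00686 mA.
I_C = β·I_B = 150×0.00686 = 1.03 mA, and I_E = (β+1)I_B = 1.04 mA.
V_CE = V_CC − I_C·R_C − I_E·R_E = 21 − 1.03×5.6 − 1.04×0.22 = 15 V.
V_CE = 15 V > 0.2 V confirms active-region operation.

V_CE ≈ 15 V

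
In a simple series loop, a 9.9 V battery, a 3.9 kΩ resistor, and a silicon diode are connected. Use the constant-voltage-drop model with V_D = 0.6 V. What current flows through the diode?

I ≈ 2.4 mA

KVL around the loop: 9.9 = V_D + I·R = 0.6 + I × 3.9 kΩ.
So I = (9.9 − 0.6) / 3.9 kΩ = 9.3 / 3.9 = 2.38 mA.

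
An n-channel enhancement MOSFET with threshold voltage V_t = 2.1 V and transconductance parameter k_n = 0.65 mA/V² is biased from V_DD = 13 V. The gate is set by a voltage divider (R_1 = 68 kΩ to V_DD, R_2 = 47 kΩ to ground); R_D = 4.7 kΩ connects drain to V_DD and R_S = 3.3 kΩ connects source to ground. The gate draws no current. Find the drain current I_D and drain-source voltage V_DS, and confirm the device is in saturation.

I_D ≈ 0.57 mA, V_DS ≈ 8.4 V

V_G = V_DD·R_2/(R_1+R_2) = 13×47/115 = 5.31 V.
Assume saturation: I_D = (k_n/2)(V_GS − V_t)² with V_GS = V_G − I_D·R_S = 5.31 − 3.3·I_D.
Substituting gives 3.54·I_D² − 7.89·I_D + 3.36 = 0, with roots I_D = 0.572 or 1.66 mA.
The root I_D = 1.66 mA gives V_GS = -0.159 V ≤ V_t, so take I_D = 0.572 mA.
Then V_GS = 3.43 V and V_DS = V_DD − I_D(R_D+R_S) = 13 − 0.572×8 = 8.43 V.
Saturation requires V_DS ≥ V_GS − V_t = 1.33 V; 8.43 ≥ 1.33 ✓.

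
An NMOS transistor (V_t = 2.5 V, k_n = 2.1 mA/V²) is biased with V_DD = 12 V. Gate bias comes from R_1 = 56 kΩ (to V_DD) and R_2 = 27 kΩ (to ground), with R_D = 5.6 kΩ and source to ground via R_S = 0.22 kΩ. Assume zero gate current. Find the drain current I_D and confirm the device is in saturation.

I_D ≈ 1.3 mA

V_G = V_DD·R_2/(R_1+R_2) = 12×27/83 = 3.9 V.
Assume saturation: I_D = (k_n/2)(V_GS − V_t)² with V_GS = V_G − I_D·R_S = 3.9 − 0.22·I_D.
Substituting gives 0.0508·I_D² − 1.65·I_D + 2.07 = 0, with roots I_D = 1.31 or 31.1 mA.
The root I_D = 31.1 mA gives V_GS = -2.94 V ≤ V_t, so take I_D = 1.31 mA.
Then V_GS = 3.62 V and V_DS = V_DD − I_D(R_D+R_S) = 12 − 1.31×5.82 = 4.39 V.
Saturation requires V_DS ≥ V_GS − V_t = 1.12 V; 4.39 ≥ 1.12 ✓.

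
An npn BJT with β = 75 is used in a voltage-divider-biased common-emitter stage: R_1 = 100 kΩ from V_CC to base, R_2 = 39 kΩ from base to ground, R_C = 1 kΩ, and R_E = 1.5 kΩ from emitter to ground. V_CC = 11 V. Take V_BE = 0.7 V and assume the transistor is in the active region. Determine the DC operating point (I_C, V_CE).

I_C ≈ 1.3 mA, V_CE ≈ 7.8 V

Thevenize the base divider: V_Th = V_CC·R_2/(R_1+R_2) = 11×39/139 = 3.09 V, R_Th = R_1‖R_2 = 28.1 kΩ.
Base-emitter loop: V_Th = I_B·R_Th + V_BE + (β+1)I_B·R_E, so I_B = (3.09 − 0.7) / (28.1 + 76×1.5) = 0.0168 mA.
I_C = β·I_B = 75×0.0168 = 1.26 mA, and I_E = (β+1)I_B = 1.28 mA.
V_CE = V_CC − I_C·R_C − I_E·R_E = 11 − 1.26×1 − 1.28×1.5 = 7.83 V.
V_CE = 7.83 V > 0.2 V confirms active-region operation.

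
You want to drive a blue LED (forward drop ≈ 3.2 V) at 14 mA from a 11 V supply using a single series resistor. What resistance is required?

The resistor drops V_S − V_D = 11 − 3.2 = 7.8 V at 14 mA.
R = 7.8 V / 14 mA = 0.557 kΩ.

R ≈ 0.56 kΩ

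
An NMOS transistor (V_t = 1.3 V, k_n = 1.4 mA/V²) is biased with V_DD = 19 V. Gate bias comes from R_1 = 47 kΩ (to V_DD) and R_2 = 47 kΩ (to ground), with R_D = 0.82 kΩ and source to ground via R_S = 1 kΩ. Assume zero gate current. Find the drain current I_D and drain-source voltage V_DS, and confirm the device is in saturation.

I_D ≈ 5.4 mA, V_DS ≈ 9.1 V

V_G = V_DD·R_2/(R_1+R_2) = 19×47/94 = 9.5 V.
Assume saturation: I_D = (k_n/2)(V_GS − V_t)² with V_GS = V_G − I_D·R_S = 9.5 − 1·I_D.
Substituting gives 0.7·I_D² − 12.5·I_D + 47.1 = 0, with roots I_D = 5.42 or 12.4 mA.
The root I_D = 12.4 mA gives V_GS = -2.91 V ≤ V_t, so take I_D = 5.42 mA.
Then V_GS = 4.08 V and V_DS = V_DD − I_D(R_D+R_S) = 19 − 5.42×1.82 = 9.14 V.
Saturation requires V_DS ≥ V_GS − V_t = 2.78 V; 9.14 ≥ 2.78 ✓.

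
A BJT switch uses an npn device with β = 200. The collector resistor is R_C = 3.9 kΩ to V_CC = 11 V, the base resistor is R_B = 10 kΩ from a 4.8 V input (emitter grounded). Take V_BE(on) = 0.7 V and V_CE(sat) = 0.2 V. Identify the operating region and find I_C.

Assume active: I_B = (4.8 − 0.7)/10 = 0.41 mA, giving I_C = β·I_B = 82 mA.
But then V_CE = 11 − 82×3.9 = -309 V < V_CE(sat) = 0.2 V — impossible in the active region.
So the transistor is saturated. With V_CE = 0.2 V, I_C = (V_CC − 0.2)/R_C = 10.8/3.9 = 2.77 mA.
Check: β·I_B = 82 mA > I_C = 2.77 mA, confirming saturation.

saturation; I_C ≈ 2.8 mA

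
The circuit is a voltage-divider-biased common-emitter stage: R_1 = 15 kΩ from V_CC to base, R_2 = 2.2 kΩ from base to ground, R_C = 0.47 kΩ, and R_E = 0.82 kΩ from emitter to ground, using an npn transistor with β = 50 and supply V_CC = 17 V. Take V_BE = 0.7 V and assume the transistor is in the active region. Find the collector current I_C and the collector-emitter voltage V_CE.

I_C ≈ 1.7 mA, V_CE ≈ 15 V

Thevenize the base divider: V_Th = V_CC·R_2/(R_1+R_2) = 17×2.2/17.2 = 2.17 V, R_Th = R_1‖R_2 = 1.92 kΩ.
Base-emitter loop: V_Th = I_B·R_Th + V_BE + (β+1)I_B·R_E, so I_B = (2.17 − 0.7) / (1.92 + 51×0.82) = 0.0337 mA.
I_C = β·I_B = 50×0.0337 = 1.69 mA, and I_E = (β+1)I_B = 1.72 mA.
V_CE = V_CC − I_C·R_C − I_E·R_E = 17 − 1.69×0.47 − 1.72×0.82 = 14.8 V.
V_CE = 14.8 V > 0.2 V confirms active-region operation.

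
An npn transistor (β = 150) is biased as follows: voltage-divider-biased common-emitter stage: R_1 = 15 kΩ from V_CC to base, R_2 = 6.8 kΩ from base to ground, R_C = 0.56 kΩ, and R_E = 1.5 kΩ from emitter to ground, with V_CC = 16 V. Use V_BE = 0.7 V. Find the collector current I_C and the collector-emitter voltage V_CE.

I_C ≈ 2.8 mA, V_CE ≈ 10 V

Thevenize the base divider: V_Th = V_CC·R_2/(R_1+R_2) = 16×6.8/21.8 = 4.99 V, R_Th = R_1‖R_2 = 4.68 kΩ.
Base-emitter loop: V_Th = I_B·R_Th + V_BE + (β+1)I_B·R_E, so I_B = (4.99 − 0.7) / (4.68 + 151×1.5) = 0.0186 mA.
I_C = β·I_B = 150×0.0186 = 2.78 mA, and I_E = (β+1)I_B = 2.8 mA.
V_CE = V_CC − I_C·R_C − I_E·R_E = 16 − 2.78×0.56 − 2.8×1.5 = 10.2 V.
V_CE = 10.2 V > 0.2 V confirms active-region operation.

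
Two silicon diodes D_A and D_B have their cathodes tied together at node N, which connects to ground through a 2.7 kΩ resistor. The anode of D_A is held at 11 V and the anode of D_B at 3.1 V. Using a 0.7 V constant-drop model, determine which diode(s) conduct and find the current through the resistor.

Assume both conduct. Then node N would need to be at both 11−0.7 = 10.3 V and 3.1−0.7 = 2.4 V, which is impossible.
Assume only D_A conducts: V_N = 11 − 0.7 = 10.3 V, so I_R = 10.3/2.7 = 3.81 mA.
Check D_B: its anode-to-cathode voltage is 3.1 − 10.3 = -7.2 V < 0.7 V, so it is off. The assumption is consistent.

Only D_A conducts; I_R ≈ 3.8 mA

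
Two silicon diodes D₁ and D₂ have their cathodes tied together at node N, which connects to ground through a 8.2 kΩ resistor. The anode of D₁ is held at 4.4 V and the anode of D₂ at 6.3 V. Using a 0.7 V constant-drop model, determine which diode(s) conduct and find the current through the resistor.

Assume both conduct. Then node N would need to be at both 4.4−0.7 = 3.7 V and 6.3−0.7 = 5.6 V, which is impossible.
Assume only D₂ conducts: V_N = 6.3 − 0.7 = 5.6 V, so I_R = 5.6/8.2 = 0.683 mA.
Check D₁: its anode-to-cathode voltage is 4.4 − 5.6 = -1.2 V < 0.7 V, so it is off. The assumption is consistent.

Only D₂ conducts; I_R ≈ 0.68 mA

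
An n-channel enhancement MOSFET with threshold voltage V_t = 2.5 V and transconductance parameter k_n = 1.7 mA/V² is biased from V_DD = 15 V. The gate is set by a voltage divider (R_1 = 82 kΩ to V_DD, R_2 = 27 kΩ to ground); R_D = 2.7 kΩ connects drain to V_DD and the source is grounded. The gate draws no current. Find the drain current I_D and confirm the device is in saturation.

I_D ≈ 1.3 mA

V_G = V_DD·R_2/(R_1+R_2) = 15×27/109 = 3.72 V. With the source grounded, V_GS = V_G = 3.72 V.
Assume saturation: I_D = (k_n/2)(V_GS − V_t)² = (1.7/2)×(3.72 − 2.5)² = 0.85×1.22² = 1.26 mA.
V_DS = V_DD − I_D·R_D = 15 − 1.26×2.7 = 11.6 V.
Saturation requires V_DS ≥ V_GS − V_t = 1.22 V; 11.6 ≥ 1.22 ✓.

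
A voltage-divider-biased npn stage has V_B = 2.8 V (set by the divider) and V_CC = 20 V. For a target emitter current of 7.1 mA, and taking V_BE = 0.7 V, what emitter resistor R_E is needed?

R_E ≈ 0.3 kΩ

V_E = V_B − V_BE = 2.8 − 0.7 = 2.1 V.
R_E = V_E / I_E = 2.1 / 7.1 = 0.296 kΩ.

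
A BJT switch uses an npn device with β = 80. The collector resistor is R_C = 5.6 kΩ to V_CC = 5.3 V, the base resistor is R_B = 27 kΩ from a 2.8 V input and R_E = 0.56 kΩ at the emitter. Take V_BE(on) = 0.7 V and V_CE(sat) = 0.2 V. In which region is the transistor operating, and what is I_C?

saturation; I_C ≈ 0.82 mA

Assume active: I_B = (2.8 − 0.7)/(27 + 81×0.56) = 0.029 mA, I_C = β·I_B = 2.32 mA.
Then V_CE = 5.3 − 2.32×5.6 − 2.35×0.56 = -9.02 V < 0.2 V — the active assumption fails.
Re-solve with V_CE = 0.2 V. KCL at the emitter: V_E/R_E = (V_BB−0.7−V_E)/R_B + (V_CC−0.2−V_E)/R_C, giving V_E = 0.494 V.
I_C = (V_CC − 0.2 − V_E)/R_C = (5.1 − 0.494)/5.6 = 0.823 mA.
Check: I_B = (2.1 − 0.494)/27 = 0.0595 mA, and β·I_B = 4.76 mA > I_C, confirming saturation.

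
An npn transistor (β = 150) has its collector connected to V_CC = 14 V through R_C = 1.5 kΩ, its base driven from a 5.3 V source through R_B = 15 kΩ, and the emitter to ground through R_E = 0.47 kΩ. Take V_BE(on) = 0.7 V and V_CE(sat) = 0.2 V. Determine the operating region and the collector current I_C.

saturation; I_C ≈ 7 mA

Assume active: I_B = (5.3 − 0.7)/(15 + 151×0.47) = 0.0535 mA, I_C = β·I_B = 8.03 mA.
Then V_CE = 14 − 8.03×1.5 − 8.08×0.47 = -1.84 V < 0.2 V — the active assumption fails.
Re-solve with V_CE = 0.2 V. KCL at the emitter: V_E/R_E = (V_BB−0.7−V_E)/R_B + (V_CC−0.2−V_E)/R_C, giving V_E = 3.32 V.
I_C = (V_CC − 0.2 − V_E)/R_C = (13.8 − 3.32)/1.5 = 6.98 mA.
Check: I_B = (4.6 − 3.32)/15 = 0.0851 mA, and β·I_B = 12.8 mA > I_C, confirming saturation.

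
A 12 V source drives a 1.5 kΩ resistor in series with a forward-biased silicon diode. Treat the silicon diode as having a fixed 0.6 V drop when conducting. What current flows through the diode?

I ≈ 7.6 mA

KVL around the loop: 12 = V_D + I·R = 0.6 + I × 1.5 kΩ.
So I = (12 − 0.6) / 1.5 kΩ = 11.4 / 1.5 = 7.6 mA.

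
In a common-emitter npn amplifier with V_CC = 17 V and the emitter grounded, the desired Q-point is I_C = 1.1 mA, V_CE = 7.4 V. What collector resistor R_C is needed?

Collector loop: V_CC = I_C·R_C + V_CE.
R_C = (V_CC − V_CE)/I_C = (17 − 7.4)/1.1 = 8.73 kΩ.

R_C ≈ 8.7 kΩ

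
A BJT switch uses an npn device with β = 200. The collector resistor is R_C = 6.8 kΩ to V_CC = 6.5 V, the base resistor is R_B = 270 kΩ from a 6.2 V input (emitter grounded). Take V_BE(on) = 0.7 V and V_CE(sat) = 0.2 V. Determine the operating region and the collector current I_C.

saturation; I_C ≈ 0.93 mA

Assume active: I_B = (6.2 − 0.7)/270 = 0.0204 mA, giving I_C = β·I_B = 4.07 mA.
But then V_CE = 6.5 − 4.07×6.8 = -21.2 V < V_CE(sat) = 0.2 V — impossible in the active region.
So the transistor is saturated. With V_CE = 0.2 V, I_C = (V_CC − 0.2)/R_C = 6.3/6.8 = 0.926 mA.
Check: β·I_B = 4.07 mA > I_C = 0.926 mA, confirming saturation.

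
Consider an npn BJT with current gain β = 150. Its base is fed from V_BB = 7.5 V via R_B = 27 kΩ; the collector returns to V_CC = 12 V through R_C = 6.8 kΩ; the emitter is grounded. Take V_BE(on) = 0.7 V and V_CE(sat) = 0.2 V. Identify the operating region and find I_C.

Assume active: I_B = (7.5 − 0.7)/27 = 0.252 mA, giving I_C = β·I_B = 37.8 mA.
But then V_CE = 12 − 37.8×6.8 = -245 V < V_CE(sat) = 0.2 V — impossible in the active region.
So the transistor is saturated. With V_CE = 0.2 V, I_C = (V_CC − 0.2)/R_C = 11.8/6.8 = 1.74 mA.
Check: β·I_B = 37.8 mA > I_C = 1.74 mA, confirming saturation.

saturation; I_C ≈ 1.7 mA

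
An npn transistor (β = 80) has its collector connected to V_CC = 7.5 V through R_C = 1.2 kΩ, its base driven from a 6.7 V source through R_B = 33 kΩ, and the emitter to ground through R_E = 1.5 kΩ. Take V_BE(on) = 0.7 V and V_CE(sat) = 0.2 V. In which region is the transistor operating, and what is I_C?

Assume active: I_B = (6.7 − 0.7)/(33 + 81×1.5) = 0.0388 mA, I_C = β·I_B = 3.11 mA.
Then V_CE = 7.5 − 3.11×1.2 − 3.15×1.5 = -0.947 V < 0.2 V — the active assumption fails.
Re-solve with V_CE = 0.2 V. KCL at the emitter: V_E/R_E = (V_BB−0.7−V_E)/R_B + (V_CC−0.2−V_E)/R_C, giving V_E = 4.09 V.
I_C = (V_CC − 0.2 − V_E)/R_C = (7.3 − 4.09)/1.2 = 2.67 mA.
Check: I_B = (6 − 4.09)/33 = 0.0578 mA, and β·I_B = 4.62 mA > I_C, confirming saturation.

saturation; I_C ≈ 2.7 mA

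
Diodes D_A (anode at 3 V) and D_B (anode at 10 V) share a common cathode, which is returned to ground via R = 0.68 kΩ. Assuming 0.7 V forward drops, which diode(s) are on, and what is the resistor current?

Assume both conduct. Then node N would need to be at both 3−0.7 = 2.3 V and 10−0.7 = 9.3 V, which is impossible.
Assume only D_B conducts: V_N = 10 − 0.7 = 9.3 V, so I_R = 9.3/0.68 = 13.7 mA.
Check D_A: its anode-to-cathode voltage is 3 − 9.3 = -6.3 V < 0.7 V, so it is off. The assumption is consistent.

Only D_B conducts; I_R ≈ 14 mA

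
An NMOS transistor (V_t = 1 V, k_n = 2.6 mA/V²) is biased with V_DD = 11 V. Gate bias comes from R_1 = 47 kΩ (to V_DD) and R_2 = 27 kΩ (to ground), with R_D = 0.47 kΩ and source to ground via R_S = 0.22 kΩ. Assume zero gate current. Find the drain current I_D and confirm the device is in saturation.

V_G = V_DD·R_2/(R_1+R_2) = 11×27/74 = 4.01 V.
Assume saturation: I_D = (k_n/2)(V_GS − V_t)² with V_GS = V_G − I_D·R_S = 4.01 − 0.22·I_D.
Substituting gives 0.0629·I_D² − 2.72·I_D + 11.8 = 0, with roots I_D = 4.89 or 38.4 mA.
The root I_D = 38.4 mA gives V_GS = -4.44 V ≤ V_t, so take I_D = 4.89 mA.
Then V_GS = 2.94 V and V_DS = V_DD − I_D(R_D+R_S) = 11 − 4.89×0.69 = 7.63 V.
Saturation requires V_DS ≥ V_GS − V_t = 1.94 V; 7.63 ≥ 1.94 ✓.

I_D ≈ 4.9 mA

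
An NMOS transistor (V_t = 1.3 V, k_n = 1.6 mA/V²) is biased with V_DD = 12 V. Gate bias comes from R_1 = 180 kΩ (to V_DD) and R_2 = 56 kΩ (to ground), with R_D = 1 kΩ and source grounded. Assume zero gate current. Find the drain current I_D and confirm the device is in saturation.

V_G = V_DD·R_2/(R_1+R_2) = 12×56/236 = 2.85 V. With the source grounded, V_GS = V_G = 2.85 V.
Assume saturation: I_D = (k_n/2)(V_GS − V_t)² = (1.6/2)×(2.85 − 1.3)² = 0.8×1.55² = 1.92 mA.
V_DS = V_DD − I_D·R_D = 12 − 1.92×1 = 10.1 V.
Saturation requires V_DS ≥ V_GS − V_t = 1.55 V; 10.1 ≥ 1.55 ✓.

I_D ≈ 1.9 mA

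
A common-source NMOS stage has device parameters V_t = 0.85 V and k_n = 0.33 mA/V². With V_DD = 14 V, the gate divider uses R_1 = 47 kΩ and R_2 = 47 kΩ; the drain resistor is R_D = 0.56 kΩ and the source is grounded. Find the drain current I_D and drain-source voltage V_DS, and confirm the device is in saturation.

I_D ≈ 6.2 mA, V_DS ≈ 11 V

V_G = V_DD·R_2/(R_1+R_2) = 14×47/94 = 7 V. With the source grounded, V_GS = V_G = 7 V.
Assume saturation: I_D = (k_n/2)(V_GS − V_t)² = (0.33/2)×(7 − 0.85)² = 0.165×6.15² = 6.24 mA.
V_DS = V_DD − I_D·R_D = 14 − 6.24×0.56 = 10.5 V.
Saturation requires V_DS ≥ V_GS − V_t = 6.15 V; 10.5 ≥ 6.15 ✓.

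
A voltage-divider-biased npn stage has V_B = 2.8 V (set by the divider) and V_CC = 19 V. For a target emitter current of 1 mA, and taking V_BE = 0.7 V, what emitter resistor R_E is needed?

R_E ≈ 2.1 kΩ

V_E = V_B − V_BE = 2.8 − 0.7 = 2.1 V.
R_E = V_E / I_E = 2.1 / 1 = 2.1 kΩ.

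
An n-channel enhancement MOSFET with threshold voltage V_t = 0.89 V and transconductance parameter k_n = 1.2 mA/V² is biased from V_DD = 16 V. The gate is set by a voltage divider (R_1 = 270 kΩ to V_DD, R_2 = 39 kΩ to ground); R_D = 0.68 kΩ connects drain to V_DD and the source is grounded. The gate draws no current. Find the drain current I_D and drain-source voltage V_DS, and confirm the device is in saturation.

V_G = V_DD·R_2/(R_1+R_2) = 16×39/309 = 2.02 V. With the source grounded, V_GS = V_G = 2.02 V.
Assume saturation: I_D = (k_n/2)(V_GS − V_t)² = (1.2/2)×(2.02 − 0.89)² = 0.6×1.13² = 0.765 mA.
V_DS = V_DD − I_D·R_D = 16 − 0.765×0.68 = 15.5 V.
Saturation requires V_DS ≥ V_GS − V_t = 1.13 V; 15.5 ≥ 1.13 ✓.

I_D ≈ 0.77 mA, V_DS ≈ 15 V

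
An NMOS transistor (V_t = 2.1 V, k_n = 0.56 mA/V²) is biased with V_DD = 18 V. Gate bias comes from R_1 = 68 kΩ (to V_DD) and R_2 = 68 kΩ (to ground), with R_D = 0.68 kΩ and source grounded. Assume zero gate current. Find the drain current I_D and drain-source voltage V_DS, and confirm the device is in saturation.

I_D ≈ 13 mA, V_DS ≈ 8.9 V

V_G = V_DD·R_2/(R_1+R_2) = 18×68/136 = 9 V. With the source grounded, V_GS = V_G = 9 V.
Assume saturation: I_D = (k_n/2)(V_GS − V_t)² = (0.56/2)×(9 − 2.1)² = 0.28×6.9² = 13.3 mA.
V_DS = V_DD − I_D·R_D = 18 − 13.3×0.68 = 8.94 V.
Saturation requires V_DS ≥ V_GS − V_t = 6.9 V; 8.94 ≥ 6.9 ✓.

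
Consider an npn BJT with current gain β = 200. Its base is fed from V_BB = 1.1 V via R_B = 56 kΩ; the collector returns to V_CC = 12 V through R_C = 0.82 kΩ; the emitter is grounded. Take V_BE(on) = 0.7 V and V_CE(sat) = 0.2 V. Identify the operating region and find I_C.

active; I_C ≈ 1.4 mA

Assume active. Base-emitter loop: I_B = (V_BB − V_BE)/R_B = (1.1 − 0.7)/56 = 0.00714 mA.
I_C = β·I_B = 200×0.00714 = 1.43 mA.
V_CE = V_CC − I_C·R_C = 12 − 1.43×0.82 = 10.8 V > V_CE(sat), so the active-region assumption holds.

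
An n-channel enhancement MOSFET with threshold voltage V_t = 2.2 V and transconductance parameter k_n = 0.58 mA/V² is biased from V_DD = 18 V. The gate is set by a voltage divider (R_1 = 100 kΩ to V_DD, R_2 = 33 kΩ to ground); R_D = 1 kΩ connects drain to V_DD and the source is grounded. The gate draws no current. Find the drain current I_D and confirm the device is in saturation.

V_G = V_DD·R_2/(R_1+R_2) = 18×33/133 = 4.47 V. With the source grounded, V_GS = V_G = 4.47 V.
Assume saturation: I_D = (k_n/2)(V_GS − V_t)² = (0.58/2)×(4.47 − 2.2)² = 0.29×2.27² = 1.49 mA.
V_DS = V_DD − I_D·R_D = 18 − 1.49×1 = 16.5 V.
Saturation requires V_DS ≥ V_GS − V_t = 2.27 V; 16.5 ≥ 2.27 ✓.

I_D ≈ 1.5 mA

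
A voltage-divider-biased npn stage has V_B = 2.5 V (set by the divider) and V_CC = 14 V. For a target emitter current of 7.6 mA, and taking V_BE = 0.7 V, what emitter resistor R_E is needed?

V_E = V_B − V_BE = 2.5 − 0.7 = 1.8 V.
R_E = V_E / I_E = 1.8 / 7.6 = 0.237 kΩ.

R_E ≈ 0.24 kΩ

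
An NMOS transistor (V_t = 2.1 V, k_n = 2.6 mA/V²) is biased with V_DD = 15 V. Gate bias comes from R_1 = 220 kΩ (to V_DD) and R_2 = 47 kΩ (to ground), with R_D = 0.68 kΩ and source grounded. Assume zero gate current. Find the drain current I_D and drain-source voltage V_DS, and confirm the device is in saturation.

V_G = V_DD·R_2/(R_1+R_2) = 15×47/267 = 2.64 V. With the source grounded, V_GS = V_G = 2.64 V.
Assume saturation: I_D = (k_n/2)(V_GS − V_t)² = (2.6/2)×(2.64 − 2.1)² = 1.3×0.54² = 0.38 mA.
V_DS = V_DD − I_D·R_D = 15 − 0.38×0.68 = 14.7 V.
Saturation requires V_DS ≥ V_GS − V_t = 0.54 V; 14.7 ≥ 0.54 ✓.

I_D ≈ 0.38 mA, V_DS ≈ 15 V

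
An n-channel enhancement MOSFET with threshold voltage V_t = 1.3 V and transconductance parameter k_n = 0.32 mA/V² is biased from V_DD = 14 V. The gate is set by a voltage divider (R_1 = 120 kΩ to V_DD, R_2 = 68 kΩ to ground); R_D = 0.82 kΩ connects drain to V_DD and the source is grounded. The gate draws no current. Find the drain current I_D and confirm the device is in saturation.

I_D ≈ 2.3 mA

V_G = V_DD·R_2/(R_1+R_2) = 14×68/188 = 5.06 V. With the source grounded, V_GS = V_G = 5.06 V.
Assume saturation: I_D = (k_n/2)(V_GS − V_t)² = (0.32/2)×(5.06 − 1.3)² = 0.16×3.76² = 2.27 mA.
V_DS = V_DD − I_D·R_D = 14 − 2.27×0.82 = 12.1 V.
Saturation requires V_DS ≥ V_GS − V_t = 3.76 V; 12.1 ≥ 3.76 ✓.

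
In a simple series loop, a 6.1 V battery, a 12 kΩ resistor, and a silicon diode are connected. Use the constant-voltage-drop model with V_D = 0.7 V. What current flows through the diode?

I ≈ 0.45 mA

KVL around the loop: 6.1 = V_D + I·R = 0.7 + I × 12 kΩ.
So I = (6.1 − 0.7) / 12 kΩ = 5.4 / 12 = 0.45 mA.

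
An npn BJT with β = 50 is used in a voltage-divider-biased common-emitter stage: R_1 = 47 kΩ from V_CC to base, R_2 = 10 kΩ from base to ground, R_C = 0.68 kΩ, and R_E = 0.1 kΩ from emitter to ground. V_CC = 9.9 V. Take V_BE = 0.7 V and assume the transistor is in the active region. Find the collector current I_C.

Thevenize the base divider: V_Th = V_CC·R_2/(R_1+R_2) = 9.9×10/57 = 1.74 V, R_Th = R_1‖R_2 = 8.25 kΩ.
Base-emitter loop: V_Th = I_B·R_Th + V_BE + (β+1)I_B·R_E, so I_B = (1.74 − 0.7) / (8.25 + 51×0.1) = 0.0777 mA.
I_C = β·I_B = 50×0.0777 = 3.88 mA, and I_E = (β+1)I_B = 3.96 mA.
V_CE = V_CC − I_C·R_C − I_E·R_E = 9.9 − 3.88×0.68 − 3.96×0.1 = 6.86 V.
V_CE = 6.86 V > 0.2 V confirms active-region operation.

I_C ≈ 3.9 mA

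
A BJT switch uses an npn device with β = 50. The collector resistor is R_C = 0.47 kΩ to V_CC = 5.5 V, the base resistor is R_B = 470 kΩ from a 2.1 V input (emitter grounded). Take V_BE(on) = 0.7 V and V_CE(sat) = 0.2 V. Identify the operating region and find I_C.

Assume active. Base-emitter loop: I_B = (V_BB − V_BE)/R_B = (2.1 − 0.7)/470 = 0.00298 mA.
I_C = β·I_B = 50×0.00298 = 0.149 mA.
V_CE = V_CC − I_C·R_C = 5.5 − 0.149×0.47 = 5.43 V > V_CE(sat), so the active-region assumption holds.

active; I_C ≈ 0.15 mA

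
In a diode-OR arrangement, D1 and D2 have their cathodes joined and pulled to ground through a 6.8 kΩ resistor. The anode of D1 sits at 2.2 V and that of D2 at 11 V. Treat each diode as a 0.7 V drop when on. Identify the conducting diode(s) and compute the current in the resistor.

Assume both conduct. Then node N would need to be at both 2.2−0.7 = 1.5 V and 11−0.7 = 10.3 V, which is impossible.
Assume only D2 conducts: V_N = 11 − 0.7 = 10.3 V, so I_R = 10.3/6.8 = 1.51 mA.
Check D1: its anode-to-cathode voltage is 2.2 − 10.3 = -8.1 V < 0.7 V, so it is off. The assumption is consistent.

Only D2 conducts; I_R ≈ 1.5 mA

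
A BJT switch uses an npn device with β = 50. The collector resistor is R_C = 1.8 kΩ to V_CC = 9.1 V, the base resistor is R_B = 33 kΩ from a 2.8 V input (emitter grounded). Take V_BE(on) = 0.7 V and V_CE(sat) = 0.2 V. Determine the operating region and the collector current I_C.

active; I_C ≈ 3.2 mA

Assume active. Base-emitter loop: I_B = (V_BB − V_BE)/R_B = (2.8 − 0.7)/33 = 0.0636 mA.
I_C = β·I_B = 50×0.0636 = 3.18 mA.
V_CE = V_CC − I_C·R_C = 9.1 − 3.18×1.8 = 3.37 V > V_CE(sat), so the active-region assumption holds.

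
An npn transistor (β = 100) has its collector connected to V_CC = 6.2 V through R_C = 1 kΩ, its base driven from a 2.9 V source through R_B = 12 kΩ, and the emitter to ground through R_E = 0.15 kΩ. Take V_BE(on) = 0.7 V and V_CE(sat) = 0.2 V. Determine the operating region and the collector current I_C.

Assume active: I_B = (2.9 − 0.7)/(12 + 101×0.15) = 0.081 mA, I_C = β·I_B = 8.1 mA.
Then V_CE = 6.2 − 8.1×1 − 8.18×0.15 = -3.13 V < 0.2 V — the active assumption fails.
Re-solve with V_CE = 0.2 V. KCL at the emitter: V_E/R_E = (V_BB−0.7−V_E)/R_B + (V_CC−0.2−V_E)/R_C, giving V_E = 0.798 V.
I_C = (V_CC − 0.2 − V_E)/R_C = (6 − 0.798)/1 = 5.2 mA.
Check: I_B = (2.2 − 0.798)/12 = 0.117 mA, and β·I_B = 11.7 mA > I_C, confirming saturation.

saturation; I_C ≈ 5.2 mA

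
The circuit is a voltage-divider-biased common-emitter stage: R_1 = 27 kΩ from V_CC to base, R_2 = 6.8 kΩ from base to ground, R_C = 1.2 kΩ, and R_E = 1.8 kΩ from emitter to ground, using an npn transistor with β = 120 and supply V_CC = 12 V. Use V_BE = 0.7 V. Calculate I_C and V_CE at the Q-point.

I_C ≈ 0.92 mA, V_CE ≈ 9.2 V

Thevenize the base divider: V_Th = V_CC·R_2/(R_1+R_2) = 12×6.8/33.8 = 2.41 V, R_Th = R_1‖R_2 = 5.43 kΩ.
Base-emitter loop: V_Th = I_B·R_Th + V_BE + (β+1)I_B·R_E, so I_B = (2.41 − 0.7) / (5.43 + 121×1.8) = 0.00768 mA.
I_C = β·I_B = 120×0.00768 = 0.921 mA, and I_E = (β+1)I_B = 0.929 mA.
V_CE = V_CC − I_C·R_C − I_E·R_E = 12 − 0.921×1.2 − 0.929×1.8 = 9.22 V.
V_CE = 9.22 V > 0.2 V confirms active-region operation.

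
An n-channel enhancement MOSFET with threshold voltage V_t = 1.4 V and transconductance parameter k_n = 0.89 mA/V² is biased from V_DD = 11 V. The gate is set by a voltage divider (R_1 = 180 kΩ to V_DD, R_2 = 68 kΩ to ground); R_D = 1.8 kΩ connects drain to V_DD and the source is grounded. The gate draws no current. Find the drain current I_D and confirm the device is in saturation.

I_D ≈ 1.2 mA

V_G = V_DD·R_2/(R_1+R_2) = 11×68/248 = 3.02 V. With the source grounded, V_GS = V_G = 3.02 V.
Assume saturation: I_D = (k_n/2)(V_GS − V_t)² = (0.89/2)×(3.02 − 1.4)² = 0.445×1.62² = 1.16 mA.
V_DS = V_DD − I_D·R_D = 11 − 1.16×1.8 = 8.91 V.
Saturation requires V_DS ≥ V_GS − V_t = 1.62 V; 8.91 ≥ 1.62 ✓.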